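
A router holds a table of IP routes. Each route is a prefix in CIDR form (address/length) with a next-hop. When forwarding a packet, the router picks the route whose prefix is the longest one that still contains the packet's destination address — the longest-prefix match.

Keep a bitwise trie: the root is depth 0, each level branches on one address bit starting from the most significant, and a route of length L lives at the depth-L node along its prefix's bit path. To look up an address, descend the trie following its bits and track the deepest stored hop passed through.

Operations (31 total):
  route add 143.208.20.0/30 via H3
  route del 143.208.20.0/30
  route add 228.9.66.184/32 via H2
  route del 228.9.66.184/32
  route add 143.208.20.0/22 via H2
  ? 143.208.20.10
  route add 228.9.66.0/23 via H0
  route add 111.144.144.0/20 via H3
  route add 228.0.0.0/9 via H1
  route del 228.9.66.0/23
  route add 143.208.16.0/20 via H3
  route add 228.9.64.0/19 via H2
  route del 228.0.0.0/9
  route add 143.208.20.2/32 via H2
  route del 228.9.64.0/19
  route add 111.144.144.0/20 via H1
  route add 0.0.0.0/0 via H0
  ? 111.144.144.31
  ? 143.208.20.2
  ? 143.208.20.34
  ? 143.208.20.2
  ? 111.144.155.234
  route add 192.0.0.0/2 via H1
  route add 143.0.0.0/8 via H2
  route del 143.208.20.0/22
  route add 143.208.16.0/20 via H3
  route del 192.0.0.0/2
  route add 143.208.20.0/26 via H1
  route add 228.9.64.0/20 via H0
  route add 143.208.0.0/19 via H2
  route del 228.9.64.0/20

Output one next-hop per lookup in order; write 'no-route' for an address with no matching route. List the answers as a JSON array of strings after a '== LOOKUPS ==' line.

Apply in order:
  + 143.208.20.0/30 (H3) depth=30
  del 143.208.20.0/30 (clear depth 30)
  + 228.9.66.184/32 (H2) depth=32
  del 228.9.66.184/32 (clear depth 32)
  + 143.208.20.0/22 (H2) depth=22
  Q 143.208.20.10: descend 1000111111010000000101000000 ; hops seen [H2] ; pick H2
  + 228.9.66.0/23 (H0) depth=23
  + 111.144.144.0/20 (H3) depth=20
  + 228.0.0.0/9 (H1) depth=9
  del 228.9.66.0/23 (clear depth 23)
  + 143.208.16.0/20 (H3) depth=20
  + 228.9.64.0/19 (H2) depth=19
  del 228.0.0.0/9 (clear depth 9)
  + 143.208.20.2/32 (H2) depth=32
  del 228.9.64.0/19 (clear depth 19)
  + 111.144.144.0/20 (H1) depth=20
  + 0.0.0.0/0 (H0) depth=0
  Q 111.144.144.31: descend 01101111100100001001 ; hops seen [H0,H1] ; pick H1
  Q 143.208.20.2: descend 10001111110100000001010000000010 ; hops seen [H0,H3,H2,H2] ; pick H2
  Q 143.208.20.34: descend 10001111110100000001010000 ; hops seen [H0,H3,H2] ; pick H2
  Q 143.208.20.2: descend 10001111110100000001010000000010 ; hops seen [H0,H3,H2,H2] ; pick H2
  Q 111.144.155.234: descend 01101111100100001001 ; hops seen [H0,H1] ; pick H1
  + 192.0.0.0/2 (H1) depth=2
  + 143.0.0.0/8 (H2) depth=8
  del 143.208.20.0/22 (clear depth 22)
  + 143.208.16.0/20 (H3) depth=20
  del 192.0.0.0/2 (clear depth 2)
  + 143.208.20.0/26 (H1) depth=26
  + 228.9.64.0/20 (H0) depth=20
  + 143.208.0.0/19 (H2) depth=19
  del 228.9.64.0/20 (clear depth 20)

== LOOKUPS ==
["H2","H1","H2","H2","H2","H1"]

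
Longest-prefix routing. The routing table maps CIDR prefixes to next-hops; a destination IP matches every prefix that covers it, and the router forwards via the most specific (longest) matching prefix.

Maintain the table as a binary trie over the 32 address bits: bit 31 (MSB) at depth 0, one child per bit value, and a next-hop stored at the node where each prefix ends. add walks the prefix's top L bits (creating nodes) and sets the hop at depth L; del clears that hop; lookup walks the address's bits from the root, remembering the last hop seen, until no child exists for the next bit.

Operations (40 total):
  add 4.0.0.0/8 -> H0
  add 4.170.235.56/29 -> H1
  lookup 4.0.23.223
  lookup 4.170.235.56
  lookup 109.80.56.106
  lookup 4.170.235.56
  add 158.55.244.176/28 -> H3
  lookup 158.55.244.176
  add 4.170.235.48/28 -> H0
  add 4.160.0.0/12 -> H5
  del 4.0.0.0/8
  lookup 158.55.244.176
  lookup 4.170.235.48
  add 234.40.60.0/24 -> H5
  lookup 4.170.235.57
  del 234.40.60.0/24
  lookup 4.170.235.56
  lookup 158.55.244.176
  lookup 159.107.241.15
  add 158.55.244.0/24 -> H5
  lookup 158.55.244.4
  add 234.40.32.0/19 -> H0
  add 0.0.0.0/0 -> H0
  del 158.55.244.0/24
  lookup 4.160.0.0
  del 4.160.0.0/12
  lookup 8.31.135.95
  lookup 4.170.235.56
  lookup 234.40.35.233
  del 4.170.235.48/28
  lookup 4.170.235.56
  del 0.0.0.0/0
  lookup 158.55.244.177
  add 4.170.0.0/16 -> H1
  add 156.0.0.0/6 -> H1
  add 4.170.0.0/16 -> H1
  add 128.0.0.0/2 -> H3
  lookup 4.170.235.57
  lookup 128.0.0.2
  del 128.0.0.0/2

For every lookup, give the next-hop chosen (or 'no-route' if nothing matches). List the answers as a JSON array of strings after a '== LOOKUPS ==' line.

Apply in order:
  add 4.0.0.0/8 -> H0 at depth 8
  add 4.170.235.56/29 -> H1 at depth 29
  lookup 4.0.23.223: bits 00000100 walk d0:-→d1:-→d2:-→d3:-→d4:-→d5:-→d6:-→d7:-→d8:H0 -> H0
  lookup 4.170.235.56: bits 00000100101010101110101100111 walk d0:-→d1:-→d2:-→d3:-→d4:-→d5:-→d6:-→d7:-→d8:H0→d9:-→d10:-→d11:-→d12:-→d13:-→d14:-→d15:-→d16:-→d17:-→d18:-→d19:-→d20:-→d21:-→d22:-→d23:-→d24:-→d25:-→d26:-→d27:-→d28:-→d29:H1 -> H1
  lookup 109.80.56.106: bits 0 walk d0:-→d1:- -> no-route
  lookup 4.170.235.56: bits 00000100101010101110101100111 walk d0:-→d1:-→d2:-→d3:-→d4:-→d5:-→d6:-→d7:-→d8:H0→d9:-→d10:-→d11:-→d12:-→d13:-→d14:-→d15:-→d16:-→d17:-→d18:-→d19:-→d20:-→d21:-→d22:-→d23:-→d24:-→d25:-→d26:-→d27:-→d28:-→d29:H1 -> H1
  add 158.55.244.176/28 -> H3 at depth 28
  lookup 158.55.244.176: bits 1001111000110111111101001011 walk d0:-→d1:-→d2:-→d3:-→d4:-→d5:-→d6:-→d7:-→d8:-→d9:-→d10:-→d11:-→d12:-→d13:-→d14:-→d15:-→d16:-→d17:-→d18:-→d19:-→d20:-→d21:-→d22:-→d23:-→d24:-→d25:-→d26:-→d27:-→d28:H3 -> H3
  add 4.170.235.48/28 -> H0 at depth 28
  add 4.160.0.0/12 -> H5 at depth 12
  - 4.0.0.0/8 clear@8
  lookup 158.55.244.176: bits 1001111000110111111101001011 walk d0:-→d1:-→d2:-→d3:-→d4:-→d5:-→d6:-→d7:-→d8:-→d9:-→d10:-→d11:-→d12:-→d13:-→d14:-→d15:-→d16:-→d17:-→d18:-→d19:-→d20:-→d21:-→d22:-→d23:-→d24:-→d25:-→d26:-→d27:-→d28:H3 -> H3
  lookup 4.170.235.48: bits 0000010010101010111010110011 walk d0:-→d1:-→d2:-→d3:-→d4:-→d5:-→d6:-→d7:-→d8:-→d9:-→d10:-→d11:-→d12:H5→d13:-→d14:-→d15:-→d16:-→d17:-→d18:-→d19:-→d20:-→d21:-→d22:-→d23:-→d24:-→d25:-→d26:-→d27:-→d28:H0 -> H0
  add 234.40.60.0/24 -> H5 at depth 24
  lookup 4.170.235.57: bits 00000100101010101110101100111 walk d0:-→d1:-→d2:-→d3:-→d4:-→d5:-→d6:-→d7:-→d8:-→d9:-→d10:-→d11:-→d12:H5→d13:-→d14:-→d15:-→d16:-→d17:-→d18:-→d19:-→d20:-→d21:-→d22:-→d23:-→d24:-→d25:-→d26:-→d27:-→d28:H0→d29:H1 -> H1
  - 234.40.60.0/24 clear@24
  lookup 4.170.235.56: bits 00000100101010101110101100111 walk d0:-→d1:-→d2:-→d3:-→d4:-→d5:-→d6:-→d7:-→d8:-→d9:-→d10:-→d11:-→d12:H5→d13:-→d14:-→d15:-→d16:-→d17:-→d18:-→d19:-→d20:-→d21:-→d22:-→d23:-→d24:-→d25:-→d26:-→d27:-→d28:H0→d29:H1 -> H1
  lookup 158.55.244.176: bits 1001111000110111111101001011 walk d0:-→d1:-→d2:-→d3:-→d4:-→d5:-→d6:-→d7:-→d8:-→d9:-→d10:-→d11:-→d12:-→d13:-→d14:-→d15:-→d16:-→d17:-→d18:-→d19:-→d20:-→d21:-→d22:-→d23:-→d24:-→d25:-→d26:-→d27:-→d28:H3 -> H3
  lookup 159.107.241.15: bits 1001111 walk d0:-→d1:-→d2:-→d3:-→d4:-→d5:-→d6:-→d7:- -> no-route
  add 158.55.244.0/24 -> H5 at depth 24
  lookup 158.55.244.4: bits 100111100011011111110100 walk d0:-→d1:-→d2:-→d3:-→d4:-→d5:-→d6:-→d7:-→d8:-→d9:-→d10:-→d11:-→d12:-→d13:-→d14:-→d15:-→d16:-→d17:-→d18:-→d19:-→d20:-→d21:-→d22:-→d23:-→d24:H5 -> H5
  add 234.40.32.0/19 -> H0 at depth 19
  add 0.0.0.0/0 -> H0 at depth 0
  - 158.55.244.0/24 clear@24
  lookup 4.160.0.0: bits 000001001010 walk d0:H0→d1:-→d2:-→d3:-→d4:-→d5:-→d6:-→d7:-→d8:-→d9:-→d10:-→d11:-→d12:H5 -> H5
  - 4.160.0.0/12 clear@12
  lookup 8.31.135.95: bits 0000 walk d0:H0→d1:-→d2:-→d3:-→d4:- -> H0
  lookup 4.170.235.56: bits 00000100101010101110101100111 walk d0:H0→d1:-→d2:-→d3:-→d4:-→d5:-→d6:-→d7:-→d8:-→d9:-→d10:-→d11:-→d12:-→d13:-→d14:-→d15:-→d16:-→d17:-→d18:-→d19:-→d20:-→d21:-→d22:-→d23:-→d24:-→d25:-→d26:-→d27:-→d28:H0→d29:H1 -> H1
  lookup 234.40.35.233: bits 1110101000101000001 walk d0:H0→d1:-→d2:-→d3:-→d4:-→d5:-→d6:-→d7:-→d8:-→d9:-→d10:-→d11:-→d12:-→d13:-→d14:-→d15:-→d16:-→d17:-→d18:-→d19:H0 -> H0
  - 4.170.235.48/28 clear@28
  lookup 4.170.235.56: bits 00000100101010101110101100111 walk d0:H0→d1:-→d2:-→d3:-→d4:-→d5:-→d6:-→d7:-→d8:-→d9:-→d10:-→d11:-→d12:-→d13:-→d14:-→d15:-→d16:-→d17:-→d18:-→d19:-→d20:-→d21:-→d22:-→d23:-→d24:-→d25:-→d26:-→d27:-→d28:-→d29:H1 -> H1
  - 0.0.0.0/0 clear@0
  lookup 158.55.244.177: bits 1001111000110111111101001011 walk d0:-→d1:-→d2:-→d3:-→d4:-→d5:-→d6:-→d7:-→d8:-→d9:-→d10:-→d11:-→d12:-→d13:-→d14:-→d15:-→d16:-→d17:-→d18:-→d19:-→d20:-→d21:-→d22:-→d23:-→d24:-→d25:-→d26:-→d27:-→d28:H3 -> H3
  add 4.170.0.0/16 -> H1 at depth 16
  add 156.0.0.0/6 -> H1 at depth 6
  add 4.170.0.0/16 -> H1 at depth 16
  add 128.0.0.0/2 -> H3 at depth 2
  lookup 4.170.235.57: bits 00000100101010101110101100111 walk d0:-→d1:-→d2:-→d3:-→d4:-→d5:-→d6:-→d7:-→d8:-→d9:-→d10:-→d11:-→d12:-→d13:-→d14:-→d15:-→d16:H1→d17:-→d18:-→d19:-→d20:-→d21:-→d22:-→d23:-→d24:-→d25:-→d26:-→d27:-→d28:-→d29:H1 -> H1
  lookup 128.0.0.2: bits 100 walk d0:-→d1:-→d2:H3→d3:- -> H3
  - 128.0.0.0/2 clear@2

== LOOKUPS ==
["H0","H1","no-route","H1","H3","H3","H0","H1","H1","H3","no-route","H5","H5","H0","H1","H0","H1","H3","H1","H3"]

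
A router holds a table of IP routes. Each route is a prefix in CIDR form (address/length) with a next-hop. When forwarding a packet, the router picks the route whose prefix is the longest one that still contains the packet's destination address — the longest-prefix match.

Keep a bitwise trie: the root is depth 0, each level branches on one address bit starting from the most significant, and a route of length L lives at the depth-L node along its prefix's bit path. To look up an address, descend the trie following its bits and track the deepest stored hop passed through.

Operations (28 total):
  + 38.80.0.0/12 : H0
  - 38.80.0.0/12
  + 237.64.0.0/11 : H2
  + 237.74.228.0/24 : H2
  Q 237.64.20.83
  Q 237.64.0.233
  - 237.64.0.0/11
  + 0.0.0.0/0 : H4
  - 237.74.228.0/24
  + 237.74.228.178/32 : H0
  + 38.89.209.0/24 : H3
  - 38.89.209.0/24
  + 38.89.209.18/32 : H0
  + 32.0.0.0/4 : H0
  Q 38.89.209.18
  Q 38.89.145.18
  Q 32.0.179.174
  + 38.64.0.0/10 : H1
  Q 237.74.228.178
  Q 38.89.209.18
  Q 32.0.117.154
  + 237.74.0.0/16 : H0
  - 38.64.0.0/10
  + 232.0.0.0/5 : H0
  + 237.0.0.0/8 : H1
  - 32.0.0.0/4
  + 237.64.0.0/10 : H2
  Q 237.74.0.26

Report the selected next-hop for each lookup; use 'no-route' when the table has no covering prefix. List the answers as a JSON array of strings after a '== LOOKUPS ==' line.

Process each operation:
  + 38.80.0.0/12 (H0) depth=12
  del 38.80.0.0/12 (clear depth 12)
  + 237.64.0.0/11 (H2) depth=11
  + 237.74.228.0/24 (H2) depth=24
  Q 237.64.20.83: descend 111011010100 ; hops seen [H2] ; pick H2
  Q 237.64.0.233: descend 111011010100 ; hops seen [H2] ; pick H2
  del 237.64.0.0/11 (clear depth 11)
  + 0.0.0.0/0 (H4) depth=0
  del 237.74.228.0/24 (clear depth 24)
  + 237.74.228.178/32 (H0) depth=32
  + 38.89.209.0/24 (H3) depth=24
  del 38.89.209.0/24 (clear depth 24)
  + 38.89.209.18/32 (H0) depth=32
  + 32.0.0.0/4 (H0) depth=4
  Q 38.89.209.18: descend 00100110010110011101000100010010 ; hops seen [H4,H0,H0] ; pick H0
  Q 38.89.145.18: descend 00100110010110011 ; hops seen [H4,H0] ; pick H0
  Q 32.0.179.174: descend 00100 ; hops seen [H4,H0] ; pick H0
  + 38.64.0.0/10 (H1) depth=10
  Q 237.74.228.178: descend 11101101010010101110010010110010 ; hops seen [H4,H0] ; pick H0
  Q 38.89.209.18: descend 00100110010110011101000100010010 ; hops seen [H4,H0,H1,H0] ; pick H0
  Q 32.0.117.154: descend 00100 ; hops seen [H4,H0] ; pick H0
  + 237.74.0.0/16 (H0) depth=16
  del 38.64.0.0/10 (clear depth 10)
  + 232.0.0.0/5 (H0) depth=5
  + 237.0.0.0/8 (H1) depth=8
  del 32.0.0.0/4 (clear depth 4)
  + 237.64.0.0/10 (H2) depth=10
  Q 237.74.0.26: descend 1110110101001010 ; hops seen [H4,H0,H1,H2,H0] ; pick H0

== LOOKUPS ==
["H2","H2","H0","H0","H0","H0","H0","H0","H0"]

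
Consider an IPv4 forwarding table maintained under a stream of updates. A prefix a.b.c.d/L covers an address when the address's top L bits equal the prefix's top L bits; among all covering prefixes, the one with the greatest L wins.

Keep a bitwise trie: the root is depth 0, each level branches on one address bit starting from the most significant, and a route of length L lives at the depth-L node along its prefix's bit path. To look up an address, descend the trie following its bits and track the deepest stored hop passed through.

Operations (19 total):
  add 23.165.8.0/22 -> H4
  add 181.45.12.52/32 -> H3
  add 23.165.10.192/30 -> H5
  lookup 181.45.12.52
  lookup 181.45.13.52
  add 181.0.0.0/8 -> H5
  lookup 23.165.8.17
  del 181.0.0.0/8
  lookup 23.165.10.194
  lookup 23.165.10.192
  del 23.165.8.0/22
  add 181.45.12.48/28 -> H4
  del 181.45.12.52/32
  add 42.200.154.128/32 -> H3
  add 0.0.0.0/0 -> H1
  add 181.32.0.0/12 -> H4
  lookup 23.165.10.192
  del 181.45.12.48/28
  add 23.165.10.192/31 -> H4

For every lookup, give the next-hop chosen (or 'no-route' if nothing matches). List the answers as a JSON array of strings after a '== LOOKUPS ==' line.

Process each operation:
  add 23.165.8.0/22 -> H4 at depth 22
  add 181.45.12.52/32 -> H3 at depth 32
  add 23.165.10.192/30 -> H5 at depth 30
  lookup 181.45.12.52: bits 10110101001011010000110000110100 walk d0:-→d1:-→d2:-→d3:-→d4:-→d5:-→d6:-→d7:-→d8:-→d9:-→d10:-→d11:-→d12:-→d13:-→d14:-→d15:-→d16:-→d17:-→d18:-→d19:-→d20:-→d21:-→d22:-→d23:-→d24:-→d25:-→d26:-→d27:-→d28:-→d29:-→d30:-→d31:-→d32:H3 -> H3
  lookup 181.45.13.52: bits 10110101001011010000110 walk d0:-→d1:-→d2:-→d3:-→d4:-→d5:-→d6:-→d7:-→d8:-→d9:-→d10:-→d11:-→d12:-→d13:-→d14:-→d15:-→d16:-→d17:-→d18:-→d19:-→d20:-→d21:-→d22:-→d23:- -> no-route
  add 181.0.0.0/8 -> H5 at depth 8
  lookup 23.165.8.17: bits 0001011110100101000010 walk d0:-→d1:-→d2:-→d3:-→d4:-→d5:-→d6:-→d7:-→d8:-→d9:-→d10:-→d11:-→d12:-→d13:-→d14:-→d15:-→d16:-→d17:-→d18:-→d19:-→d20:-→d21:-→d22:H4 -> H4
  del 181.0.0.0/8 (clear depth 8)
  lookup 23.165.10.194: bits 000101111010010100001010110000 walk d0:-→d1:-→d2:-→d3:-→d4:-→d5:-→d6:-→d7:-→d8:-→d9:-→d10:-→d11:-→d12:-→d13:-→d14:-→d15:-→d16:-→d17:-→d18:-→d19:-→d20:-→d21:-→d22:H4→d23:-→d24:-→d25:-→d26:-→d27:-→d28:-→d29:-→d30:H5 -> H5
  lookup 23.165.10.192: bits 000101111010010100001010110000 walk d0:-→d1:-→d2:-→d3:-→d4:-→d5:-→d6:-→d7:-→d8:-→d9:-→d10:-→d11:-→d12:-→d13:-→d14:-→d15:-→d16:-→d17:-→d18:-→d19:-→d20:-→d21:-→d22:H4→d23:-→d24:-→d25:-→d26:-→d27:-→d28:-→d29:-→d30:H5 -> H5
  del 23.165.8.0/22 (clear depth 22)
  add 181.45.12.48/28 -> H4 at depth 28
  del 181.45.12.52/32 (clear depth 32)
  add 42.200.154.128/32 -> H3 at depth 32
  add 0.0.0.0/0 -> H1 at depth 0
  add 181.32.0.0/12 -> H4 at depth 12
  lookup 23.165.10.192: bits 000101111010010100001010110000 walk d0:H1→d1:-→d2:-→d3:-→d4:-→d5:-→d6:-→d7:-→d8:-→d9:-→d10:-→d11:-→d12:-→d13:-→d14:-→d15:-→d16:-→d17:-→d18:-→d19:-→d20:-→d21:-→d22:-→d23:-→d24:-→d25:-→d26:-→d27:-→d28:-→d29:-→d30:H5 -> H5
  del 181.45.12.48/28 (clear depth 28)
  add 23.165.10.192/31 -> H4 at depth 31

== LOOKUPS ==
["H3","no-route","H4","H5","H5","H5"]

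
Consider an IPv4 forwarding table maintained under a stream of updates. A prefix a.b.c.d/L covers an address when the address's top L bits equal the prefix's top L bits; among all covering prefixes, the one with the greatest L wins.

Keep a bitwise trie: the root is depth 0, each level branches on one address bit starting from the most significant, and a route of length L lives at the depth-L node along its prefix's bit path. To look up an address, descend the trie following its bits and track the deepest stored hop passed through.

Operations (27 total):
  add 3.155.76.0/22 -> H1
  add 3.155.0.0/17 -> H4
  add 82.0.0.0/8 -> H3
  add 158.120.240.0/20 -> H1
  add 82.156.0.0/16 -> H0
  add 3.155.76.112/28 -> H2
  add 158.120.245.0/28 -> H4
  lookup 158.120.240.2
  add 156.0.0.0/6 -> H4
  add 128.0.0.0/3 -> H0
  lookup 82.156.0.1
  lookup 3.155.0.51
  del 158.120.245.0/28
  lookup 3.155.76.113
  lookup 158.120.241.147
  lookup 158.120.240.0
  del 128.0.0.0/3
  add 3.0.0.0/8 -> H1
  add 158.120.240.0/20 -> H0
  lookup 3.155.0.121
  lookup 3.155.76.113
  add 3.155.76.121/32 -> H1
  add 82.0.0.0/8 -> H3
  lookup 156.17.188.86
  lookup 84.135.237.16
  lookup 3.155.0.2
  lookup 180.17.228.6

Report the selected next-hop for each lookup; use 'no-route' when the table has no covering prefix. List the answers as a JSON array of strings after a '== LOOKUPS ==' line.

Trace:
  add 3.155.76.0/22 -> H1 at depth 22
  add 3.155.0.0/17 -> H4 at depth 17
  add 82.0.0.0/8 -> H3 at depth 8
  add 158.120.240.0/20 -> H1 at depth 20
  add 82.156.0.0/16 -> H0 at depth 16
  add 3.155.76.112/28 -> H2 at depth 28
  add 158.120.245.0/28 -> H4 at depth 28
  ? 158.120.240.2  path d0:-→d1:-→d2:-→d3:-→d4:-→d5:-→d6:-→d7:-→d8:-→d9:-→d10:-→d11:-→d12:-→d13:-→d14:-→d15:-→d16:-→d17:-→d18:-→d19:-→d20:H1→d21:-  best=H1
  add 156.0.0.0/6 -> H4 at depth 6
  add 128.0.0.0/3 -> H0 at depth 3
  ? 82.156.0.1  path d0:-→d1:-→d2:-→d3:-→d4:-→d5:-→d6:-→d7:-→d8:H3→d9:-→d10:-→d11:-→d12:-→d13:-→d14:-→d15:-→d16:H0  best=H0
  ? 3.155.0.51  path d0:-→d1:-→d2:-→d3:-→d4:-→d5:-→d6:-→d7:-→d8:-→d9:-→d10:-→d11:-→d12:-→d13:-→d14:-→d15:-→d16:-→d17:H4  best=H4
  del 158.120.245.0/28 (clear depth 28)
  ? 3.155.76.113  path d0:-→d1:-→d2:-→d3:-→d4:-→d5:-→d6:-→d7:-→d8:-→d9:-→d10:-→d11:-→d12:-→d13:-→d14:-→d15:-→d16:-→d17:H4→d18:-→d19:-→d20:-→d21:-→d22:H1→d23:-→d24:-→d25:-→d26:-→d27:-→d28:H2  best=H2
  ? 158.120.241.147  path d0:-→d1:-→d2:-→d3:H0→d4:-→d5:-→d6:H4→d7:-→d8:-→d9:-→d10:-→d11:-→d12:-→d13:-→d14:-→d15:-→d16:-→d17:-→d18:-→d19:-→d20:H1→d21:-  best=H1
  ? 158.120.240.0  path d0:-→d1:-→d2:-→d3:H0→d4:-→d5:-→d6:H4→d7:-→d8:-→d9:-→d10:-→d11:-→d12:-→d13:-→d14:-→d15:-→d16:-→d17:-→d18:-→d19:-→d20:H1→d21:-  best=H1
  del 128.0.0.0/3 (clear depth 3)
  add 3.0.0.0/8 -> H1 at depth 8
  add 158.120.240.0/20 -> H0 at depth 20
  ? 3.155.0.121  path d0:-→d1:-→d2:-→d3:-→d4:-→d5:-→d6:-→d7:-→d8:H1→d9:-→d10:-→d11:-→d12:-→d13:-→d14:-→d15:-→d16:-→d17:H4  best=H4
  ? 3.155.76.113  path d0:-→d1:-→d2:-→d3:-→d4:-→d5:-→d6:-→d7:-→d8:H1→d9:-→d10:-→d11:-→d12:-→d13:-→d14:-→d15:-→d16:-→d17:H4→d18:-→d19:-→d20:-→d21:-→d22:H1→d23:-→d24:-→d25:-→d26:-→d27:-→d28:H2  best=H2
  add 3.155.76.121/32 -> H1 at depth 32
  add 82.0.0.0/8 -> H3 at depth 8
  ? 156.17.188.86  path d0:-→d1:-→d2:-→d3:-→d4:-→d5:-→d6:H4  best=H4
  ? 84.135.237.16  path d0:-→d1:-→d2:-→d3:-→d4:-→d5:-  best=no-route
  ? 3.155.0.2  path d0:-→d1:-→d2:-→d3:-→d4:-→d5:-→d6:-→d7:-→d8:H1→d9:-→d10:-→d11:-→d12:-→d13:-→d14:-→d15:-→d16:-→d17:H4  best=H4
  ? 180.17.228.6  path d0:-→d1:-→d2:-  best=no-route

== LOOKUPS ==
["H1","H0","H4","H2","H1","H1","H4","H2","H4","no-route","H4","no-route"]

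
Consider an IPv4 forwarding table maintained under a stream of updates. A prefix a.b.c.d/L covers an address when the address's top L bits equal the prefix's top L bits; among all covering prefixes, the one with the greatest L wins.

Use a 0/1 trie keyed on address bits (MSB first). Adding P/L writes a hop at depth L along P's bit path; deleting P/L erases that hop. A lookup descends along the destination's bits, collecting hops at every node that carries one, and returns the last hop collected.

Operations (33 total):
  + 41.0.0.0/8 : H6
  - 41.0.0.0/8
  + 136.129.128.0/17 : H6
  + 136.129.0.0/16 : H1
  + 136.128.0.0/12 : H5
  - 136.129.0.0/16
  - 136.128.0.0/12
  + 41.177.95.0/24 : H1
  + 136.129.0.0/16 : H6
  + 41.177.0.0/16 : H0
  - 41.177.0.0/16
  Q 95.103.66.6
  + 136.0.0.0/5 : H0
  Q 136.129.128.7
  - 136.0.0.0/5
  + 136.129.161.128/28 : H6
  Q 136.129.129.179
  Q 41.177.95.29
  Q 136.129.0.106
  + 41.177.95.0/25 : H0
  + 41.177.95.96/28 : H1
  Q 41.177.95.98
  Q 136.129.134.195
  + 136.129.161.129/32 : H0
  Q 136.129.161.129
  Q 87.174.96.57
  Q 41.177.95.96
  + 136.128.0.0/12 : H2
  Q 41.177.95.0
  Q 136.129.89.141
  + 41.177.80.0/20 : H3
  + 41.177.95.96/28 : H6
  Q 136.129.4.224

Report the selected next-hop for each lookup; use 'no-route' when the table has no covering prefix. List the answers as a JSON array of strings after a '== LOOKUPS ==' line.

Process each operation:
  + 41.0.0.0/8 (H6) depth=8
  - 41.0.0.0/8 clear@8
  + 136.129.128.0/17 (H6) depth=17
  + 136.129.0.0/16 (H1) depth=16
  + 136.128.0.0/12 (H5) depth=12
  - 136.129.0.0/16 clear@16
  - 136.128.0.0/12 clear@12
  + 41.177.95.0/24 (H1) depth=24
  + 136.129.0.0/16 (H6) depth=16
  + 41.177.0.0/16 (H0) depth=16
  - 41.177.0.0/16 clear@16
  ? 95.103.66.6  path d0:-→d1:-  best=no-route
  + 136.0.0.0/5 (H0) depth=5
  ? 136.129.128.7  path d0:-→d1:-→d2:-→d3:-→d4:-→d5:H0→d6:-→d7:-→d8:-→d9:-→d10:-→d11:-→d12:-→d13:-→d14:-→d15:-→d16:H6→d17:H6  best=H6
  - 136.0.0.0/5 clear@5
  + 136.129.161.128/28 (H6) depth=28
  ? 136.129.129.179  path d0:-→d1:-→d2:-→d3:-→d4:-→d5:-→d6:-→d7:-→d8:-→d9:-→d10:-→d11:-→d12:-→d13:-→d14:-→d15:-→d16:H6→d17:H6→d18:-  best=H6
  ? 41.177.95.29  path d0:-→d1:-→d2:-→d3:-→d4:-→d5:-→d6:-→d7:-→d8:-→d9:-→d10:-→d11:-→d12:-→d13:-→d14:-→d15:-→d16:-→d17:-→d18:-→d19:-→d20:-→d21:-→d22:-→d23:-→d24:H1  best=H1
  ? 136.129.0.106  path d0:-→d1:-→d2:-→d3:-→d4:-→d5:-→d6:-→d7:-→d8:-→d9:-→d10:-→d11:-→d12:-→d13:-→d14:-→d15:-→d16:H6  best=H6
  + 41.177.95.0/25 (H0) depth=25
  + 41.177.95.96/28 (H1) depth=28
  ? 41.177.95.98  path d0:-→d1:-→d2:-→d3:-→d4:-→d5:-→d6:-→d7:-→d8:-→d9:-→d10:-→d11:-→d12:-→d13:-→d14:-→d15:-→d16:-→d17:-→d18:-→d19:-→d20:-→d21:-→d22:-→d23:-→d24:H1→d25:H0→d26:-→d27:-→d28:H1  best=H1
  ? 136.129.134.195  path d0:-→d1:-→d2:-→d3:-→d4:-→d5:-→d6:-→d7:-→d8:-→d9:-→d10:-→d11:-→d12:-→d13:-→d14:-→d15:-→d16:H6→d17:H6→d18:-  best=H6
  + 136.129.161.129/32 (H0) depth=32
  ? 136.129.161.129  path d0:-→d1:-→d2:-→d3:-→d4:-→d5:-→d6:-→d7:-→d8:-→d9:-→d10:-→d11:-→d12:-→d13:-→d14:-→d15:-→d16:H6→d17:H6→d18:-→d19:-→d20:-→d21:-→d22:-→d23:-→d24:-→d25:-→d26:-→d27:-→d28:H6→d29:-→d30:-→d31:-→d32:H0  best=H0
  ? 87.174.96.57  path d0:-→d1:-  best=no-route
  ? 41.177.95.96  path d0:-→d1:-→d2:-→d3:-→d4:-→d5:-→d6:-→d7:-→d8:-→d9:-→d10:-→d11:-→d12:-→d13:-→d14:-→d15:-→d16:-→d17:-→d18:-→d19:-→d20:-→d21:-→d22:-→d23:-→d24:H1→d25:H0→d26:-→d27:-→d28:H1  best=H1
  + 136.128.0.0/12 (H2) depth=12
  ? 41.177.95.0  path d0:-→d1:-→d2:-→d3:-→d4:-→d5:-→d6:-→d7:-→d8:-→d9:-→d10:-→d11:-→d12:-→d13:-→d14:-→d15:-→d16:-→d17:-→d18:-→d19:-→d20:-→d21:-→d22:-→d23:-→d24:H1→d25:H0  best=H0
  ? 136.129.89.141  path d0:-→d1:-→d2:-→d3:-→d4:-→d5:-→d6:-→d7:-→d8:-→d9:-→d10:-→d11:-→d12:H2→d13:-→d14:-→d15:-→d16:H6  best=H6
  + 41.177.80.0/20 (H3) depth=20
  + 41.177.95.96/28 (H6) depth=28
  ? 136.129.4.224  path d0:-→d1:-→d2:-→d3:-→d4:-→d5:-→d6:-→d7:-→d8:-→d9:-→d10:-→d11:-→d12:H2→d13:-→d14:-→d15:-→d16:H6  best=H6

== LOOKUPS ==
["no-route","H6","H6","H1","H6","H1","H6","H0","no-route","H1","H0","H6","H6"]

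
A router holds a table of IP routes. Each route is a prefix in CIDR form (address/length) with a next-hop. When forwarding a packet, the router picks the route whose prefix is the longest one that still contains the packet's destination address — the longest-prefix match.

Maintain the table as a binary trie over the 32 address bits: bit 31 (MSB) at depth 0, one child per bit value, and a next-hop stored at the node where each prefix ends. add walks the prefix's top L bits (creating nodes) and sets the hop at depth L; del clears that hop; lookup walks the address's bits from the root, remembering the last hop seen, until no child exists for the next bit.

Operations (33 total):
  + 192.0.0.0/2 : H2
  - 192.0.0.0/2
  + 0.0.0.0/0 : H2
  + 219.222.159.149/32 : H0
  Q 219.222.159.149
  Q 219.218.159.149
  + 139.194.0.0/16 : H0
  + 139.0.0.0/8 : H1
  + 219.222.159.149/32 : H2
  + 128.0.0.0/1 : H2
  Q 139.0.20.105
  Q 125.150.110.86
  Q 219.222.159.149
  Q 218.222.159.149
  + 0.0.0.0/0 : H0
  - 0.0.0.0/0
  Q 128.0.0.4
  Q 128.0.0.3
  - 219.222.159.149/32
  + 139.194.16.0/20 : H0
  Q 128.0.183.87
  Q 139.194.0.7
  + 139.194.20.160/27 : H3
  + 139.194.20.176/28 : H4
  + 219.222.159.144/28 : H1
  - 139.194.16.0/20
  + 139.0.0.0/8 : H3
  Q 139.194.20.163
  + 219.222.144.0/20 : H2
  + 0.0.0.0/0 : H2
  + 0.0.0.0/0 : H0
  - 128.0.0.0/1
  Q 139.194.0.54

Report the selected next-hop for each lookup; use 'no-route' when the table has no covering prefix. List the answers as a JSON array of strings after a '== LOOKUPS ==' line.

Process each operation:
  + 192.0.0.0/2 (H2) depth=2
  del 192.0.0.0/2 (clear depth 2)
  + 0.0.0.0/0 (H2) depth=0
  + 219.222.159.149/32 (H0) depth=32
  ? 219.222.159.149  path d0:H2→d1:-→d2:-→d3:-→d4:-→d5:-→d6:-→d7:-→d8:-→d9:-→d10:-→d11:-→d12:-→d13:-→d14:-→d15:-→d16:-→d17:-→d18:-→d19:-→d20:-→d21:-→d22:-→d23:-→d24:-→d25:-→d26:-→d27:-→d28:-→d29:-→d30:-→d31:-→d32:H0  best=H0
  ? 219.218.159.149  path d0:H2→d1:-→d2:-→d3:-→d4:-→d5:-→d6:-→d7:-→d8:-→d9:-→d10:-→d11:-→d12:-→d13:-  best=H2
  + 139.194.0.0/16 (H0) depth=16
  + 139.0.0.0/8 (H1) depth=8
  + 219.222.159.149/32 (H2) depth=32
  + 128.0.0.0/1 (H2) depth=1
  ? 139.0.20.105  path d0:H2→d1:H2→d2:-→d3:-→d4:-→d5:-→d6:-→d7:-→d8:H1  best=H1
  ? 125.150.110.86  path d0:H2  best=H2
  ? 219.222.159.149  path d0:H2→d1:H2→d2:-→d3:-→d4:-→d5:-→d6:-→d7:-→d8:-→d9:-→d10:-→d11:-→d12:-→d13:-→d14:-→d15:-→d16:-→d17:-→d18:-→d19:-→d20:-→d21:-→d22:-→d23:-→d24:-→d25:-→d26:-→d27:-→d28:-→d29:-→d30:-→d31:-→d32:H2  best=H2
  ? 218.222.159.149  path d0:H2→d1:H2→d2:-→d3:-→d4:-→d5:-→d6:-→d7:-  best=H2
  + 0.0.0.0/0 (H0) depth=0
  del 0.0.0.0/0 (clear depth 0)
  ? 128.0.0.4  path d0:-→d1:H2→d2:-→d3:-→d4:-  best=H2
  ? 128.0.0.3  path d0:-→d1:H2→d2:-→d3:-→d4:-  best=H2
  del 219.222.159.149/32 (clear depth 32)
  + 139.194.16.0/20 (H0) depth=20
  ? 128.0.183.87  path d0:-→d1:H2→d2:-→d3:-→d4:-  best=H2
  ? 139.194.0.7  path d0:-→d1:H2→d2:-→d3:-→d4:-→d5:-→d6:-→d7:-→d8:H1→d9:-→d10:-→d11:-→d12:-→d13:-→d14:-→d15:-→d16:H0→d17:-→d18:-→d19:-  best=H0
  + 139.194.20.160/27 (H3) depth=27
  + 139.194.20.176/28 (H4) depth=28
  + 219.222.159.144/28 (H1) depth=28
  del 139.194.16.0/20 (clear depth 20)
  + 139.0.0.0/8 (H3) depth=8
  ? 139.194.20.163  path d0:-→d1:H2→d2:-→d3:-→d4:-→d5:-→d6:-→d7:-→d8:H3→d9:-→d10:-→d11:-→d12:-→d13:-→d14:-→d15:-→d16:H0→d17:-→d18:-→d19:-→d20:-→d21:-→d22:-→d23:-→d24:-→d25:-→d26:-→d27:H3  best=H3
  + 219.222.144.0/20 (H2) depth=20
  + 0.0.0.0/0 (H2) depth=0
  + 0.0.0.0/0 (H0) depth=0
  del 128.0.0.0/1 (clear depth 1)
  ? 139.194.0.54  path d0:H0→d1:-→d2:-→d3:-→d4:-→d5:-→d6:-→d7:-→d8:H3→d9:-→d10:-→d11:-→d12:-→d13:-→d14:-→d15:-→d16:H0→d17:-→d18:-→d19:-  best=H0

== LOOKUPS ==
["H0","H2","H1","H2","H2","H2","H2","H2","H2","H0","H3","H0"]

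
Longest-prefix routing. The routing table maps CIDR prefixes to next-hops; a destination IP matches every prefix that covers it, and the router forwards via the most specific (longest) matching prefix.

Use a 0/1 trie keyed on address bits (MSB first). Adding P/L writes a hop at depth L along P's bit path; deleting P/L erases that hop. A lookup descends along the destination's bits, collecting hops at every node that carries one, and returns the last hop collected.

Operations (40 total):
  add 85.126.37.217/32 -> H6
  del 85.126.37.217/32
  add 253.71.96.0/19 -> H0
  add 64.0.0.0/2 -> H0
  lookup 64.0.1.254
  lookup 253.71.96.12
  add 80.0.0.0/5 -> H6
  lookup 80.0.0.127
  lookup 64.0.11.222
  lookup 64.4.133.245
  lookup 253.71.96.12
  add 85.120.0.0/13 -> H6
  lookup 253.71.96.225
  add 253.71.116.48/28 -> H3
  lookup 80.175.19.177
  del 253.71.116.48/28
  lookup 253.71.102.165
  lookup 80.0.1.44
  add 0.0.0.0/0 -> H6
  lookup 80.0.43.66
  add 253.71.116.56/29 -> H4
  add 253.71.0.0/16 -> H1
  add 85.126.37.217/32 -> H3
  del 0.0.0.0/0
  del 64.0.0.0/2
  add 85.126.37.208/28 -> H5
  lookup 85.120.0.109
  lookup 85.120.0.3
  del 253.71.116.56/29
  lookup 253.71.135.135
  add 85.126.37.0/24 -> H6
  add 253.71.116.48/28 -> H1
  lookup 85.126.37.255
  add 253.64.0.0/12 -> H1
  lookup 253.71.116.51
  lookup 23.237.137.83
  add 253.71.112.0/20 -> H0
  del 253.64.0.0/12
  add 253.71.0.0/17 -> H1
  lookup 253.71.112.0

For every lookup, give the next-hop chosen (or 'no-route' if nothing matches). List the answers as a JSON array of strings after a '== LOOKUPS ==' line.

Process each operation:
  + 85.126.37.217/32 (H6) depth=32
  del 85.126.37.217/32 (clear depth 32)
  + 253.71.96.0/19 (H0) depth=19
  + 64.0.0.0/2 (H0) depth=2
  Q 64.0.1.254: descend 010 ; hops seen [H0] ; pick H0
  Q 253.71.96.12: descend 1111110101000111011 ; hops seen [H0] ; pick H0
  + 80.0.0.0/5 (H6) depth=5
  Q 80.0.0.127: descend 01010 ; hops seen [H0,H6] ; pick H6
  Q 64.0.11.222: descend 010 ; hops seen [H0] ; pick H0
  Q 64.4.133.245: descend 010 ; hops seen [H0] ; pick H0
  Q 253.71.96.12: descend 1111110101000111011 ; hops seen [H0] ; pick H0
  + 85.120.0.0/13 (H6) depth=13
  Q 253.71.96.225: descend 1111110101000111011 ; hops seen [H0] ; pick H0
  + 253.71.116.48/28 (H3) depth=28
  Q 80.175.19.177: descend 01010 ; hops seen [H0,H6] ; pick H6
  del 253.71.116.48/28 (clear depth 28)
  Q 253.71.102.165: descend 1111110101000111011 ; hops seen [H0] ; pick H0
  Q 80.0.1.44: descend 01010 ; hops seen [H0,H6] ; pick H6
  + 0.0.0.0/0 (H6) depth=0
  Q 80.0.43.66: descend 01010 ; hops seen [H6,H0,H6] ; pick H6
  + 253.71.116.56/29 (H4) depth=29
  + 253.71.0.0/16 (H1) depth=16
  + 85.126.37.217/32 (H3) depth=32
  del 0.0.0.0/0 (clear depth 0)
  del 64.0.0.0/2 (clear depth 2)
  + 85.126.37.208/28 (H5) depth=28
  Q 85.120.0.109: descend 0101010101111 ; hops seen [H6,H6] ; pick H6
  Q 85.120.0.3: descend 0101010101111 ; hops seen [H6,H6] ; pick H6
  del 253.71.116.56/29 (clear depth 29)
  Q 253.71.135.135: descend 1111110101000111 ; hops seen [H1] ; pick H1
  + 85.126.37.0/24 (H6) depth=24
  + 253.71.116.48/28 (H1) depth=28
  Q 85.126.37.255: descend 01010101011111100010010111 ; hops seen [H6,H6,H6] ; pick H6
  + 253.64.0.0/12 (H1) depth=12
  Q 253.71.116.51: descend 1111110101000111011101000011 ; hops seen [H1,H1,H0,H1] ; pick H1
  Q 23.237.137.83: descend 0 ; hops seen [∅] ; pick no-route
  + 253.71.112.0/20 (H0) depth=20
  del 253.64.0.0/12 (clear depth 12)
  + 253.71.0.0/17 (H1) depth=17
  Q 253.71.112.0: descend 111111010100011101110 ; hops seen [H1,H1,H0,H0] ; pick H0

== LOOKUPS ==
["H0","H0","H6","H0","H0","H0","H0","H6","H0","H6","H6","H6","H6","H1","H6","H1","no-route","H0"]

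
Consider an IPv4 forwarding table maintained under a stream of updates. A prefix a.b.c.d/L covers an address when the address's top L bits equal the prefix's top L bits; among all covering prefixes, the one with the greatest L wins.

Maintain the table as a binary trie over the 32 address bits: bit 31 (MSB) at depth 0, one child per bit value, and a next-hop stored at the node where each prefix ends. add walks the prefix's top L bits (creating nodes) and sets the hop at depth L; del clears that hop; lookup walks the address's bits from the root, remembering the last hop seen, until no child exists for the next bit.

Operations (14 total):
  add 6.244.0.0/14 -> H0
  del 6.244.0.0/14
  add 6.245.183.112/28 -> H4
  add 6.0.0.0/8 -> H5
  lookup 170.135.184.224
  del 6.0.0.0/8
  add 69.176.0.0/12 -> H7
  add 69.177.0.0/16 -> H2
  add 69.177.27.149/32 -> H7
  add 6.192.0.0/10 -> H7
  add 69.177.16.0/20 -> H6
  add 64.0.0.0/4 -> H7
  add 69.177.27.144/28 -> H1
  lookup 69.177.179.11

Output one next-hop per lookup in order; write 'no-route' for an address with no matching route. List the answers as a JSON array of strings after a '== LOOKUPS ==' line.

Process each operation:
  + 6.244.0.0/14 (H0) depth=14
  - 6.244.0.0/14 clear@14
  + 6.245.183.112/28 (H4) depth=28
  + 6.0.0.0/8 (H5) depth=8
  Q 170.135.184.224: descend ε ; hops seen [∅] ; pick no-route
  - 6.0.0.0/8 clear@8
  + 69.176.0.0/12 (H7) depth=12
  + 69.177.0.0/16 (H2) depth=16
  + 69.177.27.149/32 (H7) depth=32
  + 6.192.0.0/10 (H7) depth=10
  + 69.177.16.0/20 (H6) depth=20
  + 64.0.0.0/4 (H7) depth=4
  + 69.177.27.144/28 (H1) depth=28
  Q 69.177.179.11: descend 0100010110110001 ; hops seen [H7,H7,H2] ; pick H2

== LOOKUPS ==
["no-route","H2"]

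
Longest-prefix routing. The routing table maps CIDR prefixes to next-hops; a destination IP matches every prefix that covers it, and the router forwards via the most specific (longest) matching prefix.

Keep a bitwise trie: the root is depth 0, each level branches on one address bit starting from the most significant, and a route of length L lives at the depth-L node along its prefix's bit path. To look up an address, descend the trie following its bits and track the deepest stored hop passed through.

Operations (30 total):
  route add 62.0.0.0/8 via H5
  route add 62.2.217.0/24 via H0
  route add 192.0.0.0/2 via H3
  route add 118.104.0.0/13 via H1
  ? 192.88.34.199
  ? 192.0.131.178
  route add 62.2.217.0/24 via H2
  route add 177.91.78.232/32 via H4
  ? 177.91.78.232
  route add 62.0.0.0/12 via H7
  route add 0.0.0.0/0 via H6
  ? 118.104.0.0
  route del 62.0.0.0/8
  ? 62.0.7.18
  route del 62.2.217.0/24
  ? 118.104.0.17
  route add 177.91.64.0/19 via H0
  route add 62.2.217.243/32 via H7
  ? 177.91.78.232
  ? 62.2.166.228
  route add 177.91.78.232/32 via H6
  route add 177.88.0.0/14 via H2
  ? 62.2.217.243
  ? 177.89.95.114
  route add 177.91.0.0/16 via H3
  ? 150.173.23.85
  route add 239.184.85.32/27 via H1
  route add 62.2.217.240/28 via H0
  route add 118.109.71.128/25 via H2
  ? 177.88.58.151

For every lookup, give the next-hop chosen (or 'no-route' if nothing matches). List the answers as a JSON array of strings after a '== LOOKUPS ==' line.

Apply in order:
  add 62.0.0.0/8 -> H5 at depth 8
  add 62.2.217.0/24 -> H0 at depth 24
  add 192.0.0.0/2 -> H3 at depth 2
  add 118.104.0.0/13 -> H1 at depth 13
  lookup 192.88.34.199: bits 11 walk d0:-→d1:-→d2:H3 -> H3
  lookup 192.0.131.178: bits 11 walk d0:-→d1:-→d2:H3 -> H3
  add 62.2.217.0/24 -> H2 at depth 24
  add 177.91.78.232/32 -> H4 at depth 32
  lookup 177.91.78.232: bits 10110001010110110100111011101000 walk d0:-→d1:-→d2:-→d3:-→d4:-→d5:-→d6:-→d7:-→d8:-→d9:-→d10:-→d11:-→d12:-→d13:-→d14:-→d15:-→d16:-→d17:-→d18:-→d19:-→d20:-→d21:-→d22:-→d23:-→d24:-→d25:-→d26:-→d27:-→d28:-→d29:-→d30:-→d31:-→d32:H4 -> H4
  add 62.0.0.0/12 -> H7 at depth 12
  add 0.0.0.0/0 -> H6 at depth 0
  lookup 118.104.0.0: bits 0111011001101 walk d0:H6→d1:-→d2:-→d3:-→d4:-→d5:-→d6:-→d7:-→d8:-→d9:-→d10:-→d11:-→d12:-→d13:H1 -> H1
  del 62.0.0.0/8 (clear depth 8)
  lookup 62.0.7.18: bits 00111110000000 walk d0:H6→d1:-→d2:-→d3:-→d4:-→d5:-→d6:-→d7:-→d8:-→d9:-→d10:-→d11:-→d12:H7→d13:-→d14:- -> H7
  del 62.2.217.0/24 (clear depth 24)
  lookup 118.104.0.17: bits 0111011001101 walk d0:H6→d1:-→d2:-→d3:-→d4:-→d5:-→d6:-→d7:-→d8:-→d9:-→d10:-→d11:-→d12:-→d13:H1 -> H1
  add 177.91.64.0/19 -> H0 at depth 19
  add 62.2.217.243/32 -> H7 at depth 32
  lookup 177.91.78.232: bits 10110001010110110100111011101000 walk d0:H6→d1:-→d2:-→d3:-→d4:-→d5:-→d6:-→d7:-→d8:-→d9:-→d10:-→d11:-→d12:-→d13:-→d14:-→d15:-→d16:-→d17:-→d18:-→d19:H0→d20:-→d21:-→d22:-→d23:-→d24:-→d25:-→d26:-→d27:-→d28:-→d29:-→d30:-→d31:-→d32:H4 -> H4
  lookup 62.2.166.228: bits 00111110000000101 walk d0:H6→d1:-→d2:-→d3:-→d4:-→d5:-→d6:-→d7:-→d8:-→d9:-→d10:-→d11:-→d12:H7→d13:-→d14:-→d15:-→d16:-→d17:- -> H7
  add 177.91.78.232/32 -> H6 at depth 32
  add 177.88.0.0/14 -> H2 at depth 14
  lookup 62.2.217.243: bits 00111110000000101101100111110011 walk d0:H6→d1:-→d2:-→d3:-→d4:-→d5:-→d6:-→d7:-→d8:-→d9:-→d10:-→d11:-→d12:H7→d13:-→d14:-→d15:-→d16:-→d17:-→d18:-→d19:-→d20:-→d21:-→d22:-→d23:-→d24:-→d25:-→d26:-→d27:-→d28:-→d29:-→d30:-→d31:-→d32:H7 -> H7
  lookup 177.89.95.114: bits 10110001010110 walk d0:H6→d1:-→d2:-→d3:-→d4:-→d5:-→d6:-→d7:-→d8:-→d9:-→d10:-→d11:-→d12:-→d13:-→d14:H2 -> H2
  add 177.91.0.0/16 -> H3 at depth 16
  lookup 150.173.23.85: bits 10 walk d0:H6→d1:-→d2:- -> H6
  add 239.184.85.32/27 -> H1 at depth 27
  add 62.2.217.240/28 -> H0 at depth 28
  add 118.109.71.128/25 -> H2 at depth 25
  lookup 177.88.58.151: bits 10110001010110 walk d0:H6→d1:-→d2:-→d3:-→d4:-→d5:-→d6:-→d7:-→d8:-→d9:-→d10:-→d11:-→d12:-→d13:-→d14:H2 -> H2

== LOOKUPS ==
["H3","H3","H4","H1","H7","H1","H4","H7","H7","H2","H6","H2"]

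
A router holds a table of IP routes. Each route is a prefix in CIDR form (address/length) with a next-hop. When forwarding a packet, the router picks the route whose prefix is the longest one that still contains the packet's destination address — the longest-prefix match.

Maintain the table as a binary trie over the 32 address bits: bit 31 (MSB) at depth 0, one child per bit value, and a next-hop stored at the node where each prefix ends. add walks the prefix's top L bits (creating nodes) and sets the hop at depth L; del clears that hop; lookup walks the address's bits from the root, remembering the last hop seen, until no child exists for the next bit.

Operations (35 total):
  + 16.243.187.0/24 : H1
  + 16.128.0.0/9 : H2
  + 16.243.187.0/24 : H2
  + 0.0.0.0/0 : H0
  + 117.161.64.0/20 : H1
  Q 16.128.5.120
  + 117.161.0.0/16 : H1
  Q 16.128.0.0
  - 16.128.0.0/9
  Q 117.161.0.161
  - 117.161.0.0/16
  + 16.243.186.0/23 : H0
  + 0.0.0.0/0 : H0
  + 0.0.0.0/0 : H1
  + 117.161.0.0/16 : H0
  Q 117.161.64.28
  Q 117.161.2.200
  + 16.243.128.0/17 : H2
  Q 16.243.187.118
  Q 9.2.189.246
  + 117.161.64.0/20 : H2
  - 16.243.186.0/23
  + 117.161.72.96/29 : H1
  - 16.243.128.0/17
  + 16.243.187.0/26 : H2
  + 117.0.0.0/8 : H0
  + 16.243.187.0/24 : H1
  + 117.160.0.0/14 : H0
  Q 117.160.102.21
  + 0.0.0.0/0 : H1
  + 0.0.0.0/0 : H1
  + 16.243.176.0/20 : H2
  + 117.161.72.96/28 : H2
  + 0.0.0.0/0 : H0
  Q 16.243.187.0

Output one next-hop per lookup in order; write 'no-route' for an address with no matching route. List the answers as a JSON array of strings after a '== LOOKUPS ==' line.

Apply in order:
  + 16.243.187.0/24 (H1) depth=24
  + 16.128.0.0/9 (H2) depth=9
  + 16.243.187.0/24 (H2) depth=24
  + 0.0.0.0/0 (H0) depth=0
  + 117.161.64.0/20 (H1) depth=20
  ? 16.128.5.120  path d0:H0→d1:-→d2:-→d3:-→d4:-→d5:-→d6:-→d7:-→d8:-→d9:H2  best=H2
  + 117.161.0.0/16 (H1) depth=16
  ? 16.128.0.0  path d0:H0→d1:-→d2:-→d3:-→d4:-→d5:-→d6:-→d7:-→d8:-→d9:H2  best=H2
  del 16.128.0.0/9 (clear depth 9)
  ? 117.161.0.161  path d0:H0→d1:-→d2:-→d3:-→d4:-→d5:-→d6:-→d7:-→d8:-→d9:-→d10:-→d11:-→d12:-→d13:-→d14:-→d15:-→d16:H1→d17:-  best=H1
  del 117.161.0.0/16 (clear depth 16)
  + 16.243.186.0/23 (H0) depth=23
  + 0.0.0.0/0 (H0) depth=0
  + 0.0.0.0/0 (H1) depth=0
  + 117.161.0.0/16 (H0) depth=16
  ? 117.161.64.28  path d0:H1→d1:-→d2:-→d3:-→d4:-→d5:-→d6:-→d7:-→d8:-→d9:-→d10:-→d11:-→d12:-→d13:-→d14:-→d15:-→d16:H0→d17:-→d18:-→d19:-→d20:H1  best=H1
  ? 117.161.2.200  path d0:H1→d1:-→d2:-→d3:-→d4:-→d5:-→d6:-→d7:-→d8:-→d9:-→d10:-→d11:-→d12:-→d13:-→d14:-→d15:-→d16:H0→d17:-  best=H0
  + 16.243.128.0/17 (H2) depth=17
  ? 16.243.187.118  path d0:H1→d1:-→d2:-→d3:-→d4:-→d5:-→d6:-→d7:-→d8:-→d9:-→d10:-→d11:-→d12:-→d13:-→d14:-→d15:-→d16:-→d17:H2→d18:-→d19:-→d20:-→d21:-→d22:-→d23:H0→d24:H2  best=H2
  ? 9.2.189.246  path d0:H1→d1:-→d2:-→d3:-  best=H1
  + 117.161.64.0/20 (H2) depth=20
  del 16.243.186.0/23 (clear depth 23)
  + 117.161.72.96/29 (H1) depth=29
  del 16.243.128.0/17 (clear depth 17)
  + 16.243.187.0/26 (H2) depth=26
  + 117.0.0.0/8 (H0) depth=8
  + 16.243.187.0/24 (H1) depth=24
  + 117.160.0.0/14 (H0) depth=14
  ? 117.160.102.21  path d0:H1→d1:-→d2:-→d3:-→d4:-→d5:-→d6:-→d7:-→d8:H0→d9:-→d10:-→d11:-→d12:-→d13:-→d14:H0→d15:-  best=H0
  + 0.0.0.0/0 (H1) depth=0
  + 0.0.0.0/0 (H1) depth=0
  + 16.243.176.0/20 (H2) depth=20
  + 117.161.72.96/28 (H2) depth=28
  + 0.0.0.0/0 (H0) depth=0
  ? 16.243.187.0  path d0:H0→d1:-→d2:-→d3:-→d4:-→d5:-→d6:-→d7:-→d8:-→d9:-→d10:-→d11:-→d12:-→d13:-→d14:-→d15:-→d16:-→d17:-→d18:-→d19:-→d20:H2→d21:-→d22:-→d23:-→d24:H1→d25:-→d26:H2  best=H2

== LOOKUPS ==
["H2","H2","H1","H1","H0","H2","H1","H0","H2"]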